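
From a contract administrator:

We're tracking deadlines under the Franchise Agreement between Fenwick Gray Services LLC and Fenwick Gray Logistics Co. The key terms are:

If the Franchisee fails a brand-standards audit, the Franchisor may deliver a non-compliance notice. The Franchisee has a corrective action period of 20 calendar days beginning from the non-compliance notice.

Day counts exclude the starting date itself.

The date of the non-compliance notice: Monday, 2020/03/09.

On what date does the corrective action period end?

Adding 20 calendar days to 2020/03/09 gives 2020/03/29, which is the last day of the corrective action period.

2020/03/29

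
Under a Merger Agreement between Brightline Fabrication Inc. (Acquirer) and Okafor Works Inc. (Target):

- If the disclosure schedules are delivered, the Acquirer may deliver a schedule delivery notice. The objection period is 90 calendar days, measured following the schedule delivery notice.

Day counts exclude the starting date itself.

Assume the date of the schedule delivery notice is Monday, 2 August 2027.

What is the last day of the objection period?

The last day of the objection period: 2 August 2027 + 90 days = 31 October 2027.

31 October 2027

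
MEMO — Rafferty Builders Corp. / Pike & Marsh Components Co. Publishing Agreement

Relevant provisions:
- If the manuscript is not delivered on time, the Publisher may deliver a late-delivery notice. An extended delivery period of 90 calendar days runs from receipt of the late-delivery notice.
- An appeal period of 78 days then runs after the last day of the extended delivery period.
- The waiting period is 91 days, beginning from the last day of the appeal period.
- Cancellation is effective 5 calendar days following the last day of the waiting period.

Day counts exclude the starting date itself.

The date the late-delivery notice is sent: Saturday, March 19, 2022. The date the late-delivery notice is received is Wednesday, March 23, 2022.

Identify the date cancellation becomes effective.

The last day of the extended delivery period: 90 calendar days after March 23, 2022 is June 21, 2022.
Adding 78 calendar days to June 21, 2022 gives September 7, 2022, which is the last day of the appeal period.
The last day of the waiting period: September 7, 2022 + 91 days = December 7, 2022.
The date cancellation becomes effective: December 7, 2022 + 5 days = December 12, 2022.

December 12, 2022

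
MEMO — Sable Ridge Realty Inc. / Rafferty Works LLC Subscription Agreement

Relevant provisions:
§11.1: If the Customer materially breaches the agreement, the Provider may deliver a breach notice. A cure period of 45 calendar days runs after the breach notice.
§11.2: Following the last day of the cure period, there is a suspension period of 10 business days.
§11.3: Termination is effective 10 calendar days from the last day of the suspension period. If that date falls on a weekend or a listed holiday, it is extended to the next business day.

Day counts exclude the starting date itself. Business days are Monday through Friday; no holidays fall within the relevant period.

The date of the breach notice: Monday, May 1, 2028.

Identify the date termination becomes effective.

July 10, 2028

The last day of the cure period: May 1, 2028 + 45 days = June 15, 2028.
The last day of the suspension period: 10 business days after Thursday, June 15, 2028, skipping weekends — Jun 16, Jun 19, Jun 20, Jun 21, Jun 22, Jun 23, Jun 26, Jun 27, Jun 28, Jun 29 — lands on Thursday, June 29, 2028.
Adding 10 calendar days to June 29, 2028 gives July 9, 2028, which is the date termination becomes effective. That falls on a Sunday, so it rolls to the next business day, Monday, July 10, 2028.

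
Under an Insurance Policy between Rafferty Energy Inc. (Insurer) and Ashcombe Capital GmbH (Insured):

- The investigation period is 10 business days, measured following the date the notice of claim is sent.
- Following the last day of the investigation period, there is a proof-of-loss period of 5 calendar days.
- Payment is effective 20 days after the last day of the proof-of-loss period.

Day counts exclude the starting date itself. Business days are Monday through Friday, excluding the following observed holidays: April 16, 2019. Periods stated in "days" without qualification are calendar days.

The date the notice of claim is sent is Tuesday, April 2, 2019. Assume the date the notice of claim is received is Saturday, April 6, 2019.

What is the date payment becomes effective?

May 12, 2019

From Tuesday, April 2, 2019, 10 business days (Apr 3, Apr 4, Apr 5, Apr 8, Apr 9, Apr 10, Apr 11, Apr 12, Apr 15, Apr 17, skipping weekends and the listed holiday on Apr 16) brings us to Wednesday, April 17, 2019, which is the last day of the investigation period.
The last day of the proof-of-loss period: 5 calendar days after April 17, 2019 is April 22, 2019.
Adding 20 calendar days to April 22, 2019 gives May 12, 2019, which is the date payment becomes effective.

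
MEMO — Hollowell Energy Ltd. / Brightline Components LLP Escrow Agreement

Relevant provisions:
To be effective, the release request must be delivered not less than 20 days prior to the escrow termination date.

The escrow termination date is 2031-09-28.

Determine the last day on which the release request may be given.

2031-09-08

Counting back 20 calendar days from 2031-09-28 gives 2031-09-08.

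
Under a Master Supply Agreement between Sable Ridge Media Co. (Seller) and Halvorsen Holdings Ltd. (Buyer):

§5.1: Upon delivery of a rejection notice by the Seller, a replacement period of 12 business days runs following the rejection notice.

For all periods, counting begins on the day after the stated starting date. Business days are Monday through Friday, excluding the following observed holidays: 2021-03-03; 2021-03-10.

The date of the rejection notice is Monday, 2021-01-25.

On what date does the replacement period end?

2021-02-10

From Monday, 2021-01-25, 12 business days (Jan 26, Jan 27, Jan 28, Jan 29, …, Feb 8, Feb 9, Feb 10, skipping weekends) brings us to Wednesday, 2021-02-10, which is the last day of the replacement period.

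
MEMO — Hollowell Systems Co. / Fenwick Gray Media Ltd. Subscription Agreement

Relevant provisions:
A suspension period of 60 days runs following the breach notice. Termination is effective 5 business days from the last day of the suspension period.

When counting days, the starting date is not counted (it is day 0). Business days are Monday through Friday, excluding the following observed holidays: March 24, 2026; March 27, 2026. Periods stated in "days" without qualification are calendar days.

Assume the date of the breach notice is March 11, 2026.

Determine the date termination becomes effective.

May 15, 2026

The last day of the suspension period: March 11, 2026 + 60 days = May 10, 2026.
From Sunday, May 10, 2026, 5 business days (May 11, May 12, May 13, May 14, May 15, skipping weekends) brings us to Friday, May 15, 2026, which is the date termination becomes effective.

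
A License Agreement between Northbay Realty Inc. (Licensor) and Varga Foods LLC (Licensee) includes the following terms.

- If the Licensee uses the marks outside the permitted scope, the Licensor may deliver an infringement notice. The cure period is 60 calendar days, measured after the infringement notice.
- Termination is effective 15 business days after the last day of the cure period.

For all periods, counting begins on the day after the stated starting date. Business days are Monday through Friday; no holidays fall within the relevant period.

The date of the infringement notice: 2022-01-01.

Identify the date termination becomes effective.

2022-03-23

The last day of the cure period: 60 calendar days after 2022-01-01 is 2022-03-02.
The date termination becomes effective: 15 business days after Wednesday, 2022-03-02, skipping weekends — Mar 3, Mar 4, Mar 7, Mar 8, …, Mar 21, Mar 22, Mar 23 — lands on Wednesday, 2022-03-23.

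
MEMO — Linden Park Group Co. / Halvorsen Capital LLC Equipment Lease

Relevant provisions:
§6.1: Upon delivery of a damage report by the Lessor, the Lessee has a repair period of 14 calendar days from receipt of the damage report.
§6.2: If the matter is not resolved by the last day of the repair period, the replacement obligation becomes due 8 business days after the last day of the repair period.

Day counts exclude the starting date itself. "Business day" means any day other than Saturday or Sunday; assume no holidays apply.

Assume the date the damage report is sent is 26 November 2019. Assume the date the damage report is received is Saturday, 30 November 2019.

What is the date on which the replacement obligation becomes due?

Adding 14 calendar days to 30 November 2019 gives 14 December 2019, which is the last day of the repair period.
The date on which the replacement obligation becomes due: 8 business days after Saturday, 14 December 2019, skipping weekends — Dec 16, Dec 17, Dec 18, Dec 19, Dec 20, Dec 23, Dec 24, Dec 25 — lands on Wednesday, 25 December 2019.

25 December 2019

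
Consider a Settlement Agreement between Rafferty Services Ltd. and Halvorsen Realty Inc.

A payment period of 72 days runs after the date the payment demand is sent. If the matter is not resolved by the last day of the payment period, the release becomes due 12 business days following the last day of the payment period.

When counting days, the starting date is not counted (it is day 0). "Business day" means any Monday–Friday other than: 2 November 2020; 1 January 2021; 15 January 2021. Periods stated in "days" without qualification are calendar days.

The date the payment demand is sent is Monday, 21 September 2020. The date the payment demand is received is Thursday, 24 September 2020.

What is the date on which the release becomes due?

18 December 2020

Adding 72 calendar days to 21 September 2020 gives 2 December 2020, which is the last day of the payment period.
The date on which the release becomes due: 12 business days after Wednesday, 2 December 2020, skipping weekends — Dec 3, Dec 4, Dec 7, Dec 8, …, Dec 16, Dec 17, Dec 18 — lands on Friday, 18 December 2020.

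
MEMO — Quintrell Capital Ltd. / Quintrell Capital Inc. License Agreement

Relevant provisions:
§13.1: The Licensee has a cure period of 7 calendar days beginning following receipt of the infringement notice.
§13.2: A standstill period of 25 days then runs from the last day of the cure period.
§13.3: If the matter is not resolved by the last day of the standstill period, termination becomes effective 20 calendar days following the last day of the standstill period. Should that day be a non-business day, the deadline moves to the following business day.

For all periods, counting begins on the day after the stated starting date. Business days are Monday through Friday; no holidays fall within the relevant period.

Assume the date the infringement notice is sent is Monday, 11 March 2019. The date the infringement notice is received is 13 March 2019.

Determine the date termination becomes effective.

6 May 2019

The last day of the cure period: 13 March 2019 + 7 days = 20 March 2019.
The last day of the standstill period: 20 March 2019 + 25 days = 14 April 2019.
Adding 20 calendar days to 14 April 2019 gives 4 May 2019, which is the date termination becomes effective. That falls on a Saturday, so it rolls to the next business day, Monday, 6 May 2019.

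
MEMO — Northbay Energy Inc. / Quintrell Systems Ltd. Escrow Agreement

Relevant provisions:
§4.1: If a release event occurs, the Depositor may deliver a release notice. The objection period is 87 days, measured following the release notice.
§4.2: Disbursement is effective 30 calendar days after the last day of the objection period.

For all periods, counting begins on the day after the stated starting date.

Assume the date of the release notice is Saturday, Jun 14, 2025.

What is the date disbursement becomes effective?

The last day of the objection period: Jun 14, 2025 + 87 days = Sep 9, 2025.
Adding 30 calendar days to Sep 9, 2025 gives Oct 9, 2025, which is the date disbursement becomes effective.

Oct 9, 2025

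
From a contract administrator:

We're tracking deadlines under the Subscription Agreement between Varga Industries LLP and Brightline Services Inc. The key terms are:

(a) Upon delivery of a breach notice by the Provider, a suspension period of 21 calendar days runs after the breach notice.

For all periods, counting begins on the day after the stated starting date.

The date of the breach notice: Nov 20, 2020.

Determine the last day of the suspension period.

The last day of the suspension period: 21 calendar days after Nov 20, 2020 is Dec 11, 2020.

Dec 11, 2020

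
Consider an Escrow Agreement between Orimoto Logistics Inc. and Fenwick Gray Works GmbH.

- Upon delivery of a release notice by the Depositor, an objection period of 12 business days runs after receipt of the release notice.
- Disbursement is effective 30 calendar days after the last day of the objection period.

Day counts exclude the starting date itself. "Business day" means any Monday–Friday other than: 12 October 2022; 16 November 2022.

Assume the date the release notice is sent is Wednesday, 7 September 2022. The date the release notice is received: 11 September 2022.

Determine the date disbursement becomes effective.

The last day of the objection period: 12 business days after Sunday, 11 September 2022, skipping weekends — Sep 12, Sep 13, Sep 14, Sep 15, …, Sep 23, Sep 26, Sep 27 — lands on Tuesday, 27 September 2022.
Adding 30 calendar days to 27 September 2022 gives 27 October 2022, which is the date disbursement becomes effective.

27 October 2022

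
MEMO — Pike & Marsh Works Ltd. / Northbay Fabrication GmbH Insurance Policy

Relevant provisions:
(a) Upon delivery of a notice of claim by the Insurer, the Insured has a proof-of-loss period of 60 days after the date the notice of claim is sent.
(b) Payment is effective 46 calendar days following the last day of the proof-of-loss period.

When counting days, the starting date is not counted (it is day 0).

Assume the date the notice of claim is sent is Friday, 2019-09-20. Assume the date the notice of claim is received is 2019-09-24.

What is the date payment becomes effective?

The last day of the proof-of-loss period: 60 calendar days after 2019-09-20 is 2019-11-19.
Adding 46 calendar days to 2019-11-19 gives 2020-01-04, which is the date payment becomes effective.

2020-01-04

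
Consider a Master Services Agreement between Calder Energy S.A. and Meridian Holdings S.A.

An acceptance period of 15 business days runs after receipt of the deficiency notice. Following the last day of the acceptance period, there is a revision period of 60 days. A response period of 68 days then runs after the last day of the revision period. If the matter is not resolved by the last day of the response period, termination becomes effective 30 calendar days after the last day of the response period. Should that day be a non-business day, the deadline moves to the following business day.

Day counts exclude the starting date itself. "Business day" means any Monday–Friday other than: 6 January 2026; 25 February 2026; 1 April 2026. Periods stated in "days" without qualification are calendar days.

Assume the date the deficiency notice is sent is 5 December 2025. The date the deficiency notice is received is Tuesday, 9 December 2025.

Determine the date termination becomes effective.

The last day of the acceptance period: counting 15 business days from Tuesday, 9 December 2025 (Dec 10, Dec 11, Dec 12, Dec 15, …, Dec 26, Dec 29, Dec 30, skipping weekends) reaches Tuesday, 30 December 2025.
The last day of the revision period: 60 calendar days after 30 December 2025 is 28 February 2026.
The last day of the response period: 68 calendar days after 28 February 2026 is 7 May 2026.
Adding 30 calendar days to 7 May 2026 gives 6 June 2026, which is the date termination becomes effective. That falls on a Saturday, so it rolls to the next business day, Monday, 8 June 2026.

8 June 2026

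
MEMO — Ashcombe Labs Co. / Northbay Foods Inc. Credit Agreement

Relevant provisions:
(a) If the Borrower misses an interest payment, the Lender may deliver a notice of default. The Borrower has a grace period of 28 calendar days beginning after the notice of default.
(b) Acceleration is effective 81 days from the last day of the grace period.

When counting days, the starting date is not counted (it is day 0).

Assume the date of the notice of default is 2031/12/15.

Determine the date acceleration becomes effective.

Adding 28 calendar days to 2031/12/15 gives 2032/01/12, which is the last day of the grace period.
The date acceleration becomes effective: 81 calendar days after 2032/01/12 is 2032/04/02.

2032/04/02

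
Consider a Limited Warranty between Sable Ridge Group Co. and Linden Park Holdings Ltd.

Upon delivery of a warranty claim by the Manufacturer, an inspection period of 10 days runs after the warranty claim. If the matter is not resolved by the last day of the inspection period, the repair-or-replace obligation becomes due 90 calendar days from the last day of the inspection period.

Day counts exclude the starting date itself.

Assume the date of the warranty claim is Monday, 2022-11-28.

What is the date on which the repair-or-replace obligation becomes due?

Adding 10 calendar days to 2022-11-28 gives 2022-12-08, which is the last day of the inspection period.
The date on which the repair-or-replace obligation becomes due: 2022-12-08 + 90 days = 2023-03-08.

2023-03-08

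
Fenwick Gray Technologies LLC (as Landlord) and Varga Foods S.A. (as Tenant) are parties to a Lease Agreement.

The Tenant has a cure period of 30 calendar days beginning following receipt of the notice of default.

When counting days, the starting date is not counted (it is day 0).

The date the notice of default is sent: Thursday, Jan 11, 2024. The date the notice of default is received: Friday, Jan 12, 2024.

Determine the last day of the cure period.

Feb 11, 2024

Adding 30 calendar days to Jan 12, 2024 gives Feb 11, 2024, which is the last day of the cure period.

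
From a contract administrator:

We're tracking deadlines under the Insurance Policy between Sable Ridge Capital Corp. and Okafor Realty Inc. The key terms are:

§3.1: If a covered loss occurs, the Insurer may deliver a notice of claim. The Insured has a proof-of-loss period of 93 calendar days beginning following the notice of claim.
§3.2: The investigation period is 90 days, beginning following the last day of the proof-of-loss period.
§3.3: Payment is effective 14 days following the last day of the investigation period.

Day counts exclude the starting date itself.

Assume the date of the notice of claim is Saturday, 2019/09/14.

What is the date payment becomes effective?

Adding 93 calendar days to 2019/09/14 gives 2019/12/16, which is the last day of the proof-of-loss period.
Adding 90 calendar days to 2019/12/16 gives 2020/03/15, which is the last day of the investigation period.
Adding 14 calendar days to 2020/03/15 gives 2020/03/29, which is the date payment becomes effective.

2020/03/29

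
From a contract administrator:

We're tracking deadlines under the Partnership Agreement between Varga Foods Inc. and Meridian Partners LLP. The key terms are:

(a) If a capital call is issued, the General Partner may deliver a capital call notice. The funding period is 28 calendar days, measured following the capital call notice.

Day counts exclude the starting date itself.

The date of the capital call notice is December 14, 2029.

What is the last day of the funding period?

The last day of the funding period: December 14, 2029 + 28 days = January 11, 2030.

January 11, 2030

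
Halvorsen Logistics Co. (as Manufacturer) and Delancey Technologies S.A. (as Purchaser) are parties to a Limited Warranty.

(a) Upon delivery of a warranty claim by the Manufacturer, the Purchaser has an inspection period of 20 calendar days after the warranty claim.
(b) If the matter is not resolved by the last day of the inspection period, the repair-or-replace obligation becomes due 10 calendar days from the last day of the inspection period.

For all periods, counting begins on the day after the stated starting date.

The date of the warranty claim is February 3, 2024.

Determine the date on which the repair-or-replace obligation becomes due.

March 4, 2024

The last day of the inspection period: 20 calendar days after February 3, 2024 is February 23, 2024.
The date on which the repair-or-replace obligation becomes due: February 23, 2024 + 10 days = March 4, 2024.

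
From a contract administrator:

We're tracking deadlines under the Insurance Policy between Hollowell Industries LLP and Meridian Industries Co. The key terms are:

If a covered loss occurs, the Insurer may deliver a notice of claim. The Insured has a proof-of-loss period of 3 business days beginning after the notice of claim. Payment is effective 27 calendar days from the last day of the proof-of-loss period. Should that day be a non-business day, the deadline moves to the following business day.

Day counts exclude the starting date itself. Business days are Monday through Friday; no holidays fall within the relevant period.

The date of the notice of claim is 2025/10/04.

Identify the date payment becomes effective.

From Saturday, 2025/10/04, 3 business days (Oct 6, Oct 7, Oct 8, skipping weekends) brings us to Wednesday, 2025/10/08, which is the last day of the proof-of-loss period.
The date payment becomes effective: 2025/10/08 + 27 days = 2025/11/04. 2025/11/04 is a Tuesday, so no roll-forward applies.

2025/11/04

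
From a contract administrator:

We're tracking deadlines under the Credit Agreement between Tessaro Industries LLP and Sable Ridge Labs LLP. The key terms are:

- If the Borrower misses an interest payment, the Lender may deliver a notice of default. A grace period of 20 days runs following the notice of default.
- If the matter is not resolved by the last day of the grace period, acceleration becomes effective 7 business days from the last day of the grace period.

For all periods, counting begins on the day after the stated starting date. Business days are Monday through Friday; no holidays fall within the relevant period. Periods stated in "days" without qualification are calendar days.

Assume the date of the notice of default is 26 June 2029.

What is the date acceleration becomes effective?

25 July 2029

The last day of the grace period: 26 June 2029 + 20 days = 16 July 2029.
From Monday, 16 July 2029, 7 business days (Jul 17, Jul 18, Jul 19, Jul 20, Jul 23, Jul 24, Jul 25, skipping weekends) brings us to Wednesday, 25 July 2029, which is the date acceleration becomes effective.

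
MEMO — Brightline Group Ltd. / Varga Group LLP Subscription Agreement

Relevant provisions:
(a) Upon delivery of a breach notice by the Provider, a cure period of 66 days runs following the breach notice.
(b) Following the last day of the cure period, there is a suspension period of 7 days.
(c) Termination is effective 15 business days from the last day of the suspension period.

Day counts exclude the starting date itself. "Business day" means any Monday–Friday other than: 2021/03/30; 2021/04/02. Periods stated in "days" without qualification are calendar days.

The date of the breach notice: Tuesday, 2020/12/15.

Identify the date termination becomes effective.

2021/03/19

The last day of the cure period: 2020/12/15 + 66 days = 2021/02/19.
Adding 7 calendar days to 2021/02/19 gives 2021/02/26, which is the last day of the suspension period.
From Friday, 2021/02/26, 15 business days (Mar 1, Mar 2, Mar 3, Mar 4, …, Mar 17, Mar 18, Mar 19, skipping weekends) brings us to Friday, 2021/03/19, which is the date termination becomes effective.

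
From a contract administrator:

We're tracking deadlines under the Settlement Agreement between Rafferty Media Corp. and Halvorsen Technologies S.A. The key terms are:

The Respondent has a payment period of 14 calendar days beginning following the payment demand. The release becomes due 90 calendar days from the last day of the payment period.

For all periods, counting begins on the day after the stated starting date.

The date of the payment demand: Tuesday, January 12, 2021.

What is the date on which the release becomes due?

Adding 14 calendar days to January 12, 2021 gives January 26, 2021, which is the last day of the payment period.
The date on which the release becomes due: 90 calendar days after January 26, 2021 is April 26, 2021.

April 26, 2021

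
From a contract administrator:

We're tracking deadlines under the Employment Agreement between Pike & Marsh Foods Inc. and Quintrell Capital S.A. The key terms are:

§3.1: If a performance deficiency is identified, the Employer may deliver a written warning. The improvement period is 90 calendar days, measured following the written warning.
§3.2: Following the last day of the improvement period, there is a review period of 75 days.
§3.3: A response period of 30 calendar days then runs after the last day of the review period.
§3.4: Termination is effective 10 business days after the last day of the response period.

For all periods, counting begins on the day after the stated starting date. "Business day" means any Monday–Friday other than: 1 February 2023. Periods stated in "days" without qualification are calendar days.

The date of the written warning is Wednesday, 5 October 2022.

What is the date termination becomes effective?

2 May 2023

The last day of the improvement period: 90 calendar days after 5 October 2022 is 3 January 2023.
The last day of the review period: 3 January 2023 + 75 days = 19 March 2023.
Adding 30 calendar days to 19 March 2023 gives 18 April 2023, which is the last day of the response period.
From Tuesday, 18 April 2023, 10 business days (Apr 19, Apr 20, Apr 21, Apr 24, Apr 25, Apr 26, Apr 27, Apr 28, May 1, May 2, skipping weekends) brings us to Tuesday, 2 May 2023, which is the date termination becomes effective.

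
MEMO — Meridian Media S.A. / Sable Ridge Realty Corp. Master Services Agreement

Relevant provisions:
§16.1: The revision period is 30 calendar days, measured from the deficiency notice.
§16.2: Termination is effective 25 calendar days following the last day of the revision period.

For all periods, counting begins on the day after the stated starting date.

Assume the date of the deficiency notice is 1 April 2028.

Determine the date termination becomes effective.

The last day of the revision period: 1 April 2028 + 30 days = 1 May 2028.
The date termination becomes effective: 1 May 2028 + 25 days = 26 May 2028.

26 May 2028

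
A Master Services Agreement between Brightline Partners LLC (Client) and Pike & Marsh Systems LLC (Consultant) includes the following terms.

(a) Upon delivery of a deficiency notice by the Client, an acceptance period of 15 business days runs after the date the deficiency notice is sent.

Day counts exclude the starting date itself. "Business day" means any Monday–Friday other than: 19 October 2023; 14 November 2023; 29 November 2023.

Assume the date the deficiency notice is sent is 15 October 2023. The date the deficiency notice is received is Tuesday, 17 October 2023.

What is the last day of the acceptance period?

6 November 2023

The last day of the acceptance period: 15 business days after Sunday, 15 October 2023, skipping weekends and the listed holiday on Oct 19 — Oct 16, Oct 17, Oct 18, Oct 20, …, Nov 2, Nov 3, Nov 6 — lands on Monday, 6 November 2023.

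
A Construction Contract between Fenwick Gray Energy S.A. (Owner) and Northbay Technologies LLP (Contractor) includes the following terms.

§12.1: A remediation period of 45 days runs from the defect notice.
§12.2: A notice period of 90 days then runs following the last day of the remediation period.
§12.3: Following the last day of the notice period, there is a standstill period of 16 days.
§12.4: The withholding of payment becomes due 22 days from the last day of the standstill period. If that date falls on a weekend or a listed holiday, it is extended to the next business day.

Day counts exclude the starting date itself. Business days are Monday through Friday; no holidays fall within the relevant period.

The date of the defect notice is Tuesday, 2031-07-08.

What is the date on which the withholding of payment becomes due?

2031-12-29

The last day of the remediation period: 2031-07-08 + 45 days = 2031-08-22.
The last day of the notice period: 2031-08-22 + 90 days = 2031-11-20.
The last day of the standstill period: 16 calendar days after 2031-11-20 is 2031-12-06.
Adding 22 calendar days to 2031-12-06 gives 2031-12-28, which is the date on which the withholding of payment becomes due. That falls on a Sunday, so it rolls to the next business day, Monday, 2031-12-29.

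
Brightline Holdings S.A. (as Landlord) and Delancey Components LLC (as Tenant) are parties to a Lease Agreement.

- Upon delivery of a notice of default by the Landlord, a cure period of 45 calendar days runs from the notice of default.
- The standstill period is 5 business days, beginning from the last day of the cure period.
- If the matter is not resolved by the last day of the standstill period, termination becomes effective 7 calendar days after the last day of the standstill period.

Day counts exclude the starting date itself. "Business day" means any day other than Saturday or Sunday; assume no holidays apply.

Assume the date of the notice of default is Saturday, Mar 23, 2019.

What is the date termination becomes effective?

Adding 45 calendar days to Mar 23, 2019 gives May 7, 2019, which is the last day of the cure period.
From Tuesday, May 7, 2019, 5 business days (May 8, May 9, May 10, May 13, May 14, skipping weekends) brings us to Tuesday, May 14, 2019, which is the last day of the standstill period.
The date termination becomes effective: 7 calendar days after May 14, 2019 is May 21, 2019.

May 21, 2019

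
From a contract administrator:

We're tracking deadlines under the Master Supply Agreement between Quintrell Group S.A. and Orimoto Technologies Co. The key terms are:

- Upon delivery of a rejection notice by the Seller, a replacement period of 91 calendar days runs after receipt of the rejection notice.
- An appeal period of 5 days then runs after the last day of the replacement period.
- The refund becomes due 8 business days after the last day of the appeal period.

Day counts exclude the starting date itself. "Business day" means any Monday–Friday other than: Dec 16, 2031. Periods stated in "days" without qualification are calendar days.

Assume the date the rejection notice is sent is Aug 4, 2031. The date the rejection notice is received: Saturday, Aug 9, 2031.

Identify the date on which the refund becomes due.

Adding 91 calendar days to Aug 9, 2031 gives Nov 8, 2031, which is the last day of the replacement period.
Adding 5 calendar days to Nov 8, 2031 gives Nov 13, 2031, which is the last day of the appeal period.
The date on which the refund becomes due: counting 8 business days from Thursday, Nov 13, 2031 (Nov 14, Nov 17, Nov 18, Nov 19, Nov 20, Nov 21, Nov 24, Nov 25, skipping weekends) reaches Tuesday, Nov 25, 2031.

Nov 25, 2031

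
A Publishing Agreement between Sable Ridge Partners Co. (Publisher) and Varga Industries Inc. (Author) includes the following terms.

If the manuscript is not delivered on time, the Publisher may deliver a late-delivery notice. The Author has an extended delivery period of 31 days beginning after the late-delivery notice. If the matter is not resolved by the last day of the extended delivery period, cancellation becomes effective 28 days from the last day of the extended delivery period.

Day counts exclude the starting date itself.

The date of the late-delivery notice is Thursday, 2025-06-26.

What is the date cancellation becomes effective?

The last day of the extended delivery period: 2025-06-26 + 31 days = 2025-07-27.
The date cancellation becomes effective: 2025-07-27 + 28 days = 2025-08-24.

2025-08-24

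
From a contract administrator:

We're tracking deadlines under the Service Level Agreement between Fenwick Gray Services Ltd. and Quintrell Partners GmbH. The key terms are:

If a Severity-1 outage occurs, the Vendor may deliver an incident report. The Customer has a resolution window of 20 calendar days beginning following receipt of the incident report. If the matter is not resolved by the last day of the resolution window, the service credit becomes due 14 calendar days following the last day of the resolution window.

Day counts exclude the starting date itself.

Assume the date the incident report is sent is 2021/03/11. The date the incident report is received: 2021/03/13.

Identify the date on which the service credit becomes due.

2021/04/16

Adding 20 calendar days to 2021/03/13 gives 2021/04/02, which is the last day of the resolution window.
The date on which the service credit becomes due: 2021/04/02 + 14 days = 2021/04/16.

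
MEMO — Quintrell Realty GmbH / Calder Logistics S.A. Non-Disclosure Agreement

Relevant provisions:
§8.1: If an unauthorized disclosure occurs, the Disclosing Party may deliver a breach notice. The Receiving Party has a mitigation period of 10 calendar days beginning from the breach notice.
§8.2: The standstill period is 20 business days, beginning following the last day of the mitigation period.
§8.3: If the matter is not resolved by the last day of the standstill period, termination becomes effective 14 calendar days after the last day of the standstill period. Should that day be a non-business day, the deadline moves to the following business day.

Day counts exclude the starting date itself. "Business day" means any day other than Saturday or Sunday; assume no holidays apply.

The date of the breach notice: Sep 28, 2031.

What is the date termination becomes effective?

The last day of the mitigation period: Sep 28, 2031 + 10 days = Oct 8, 2031.
From Wednesday, Oct 8, 2031, 20 business days (Oct 9, Oct 10, Oct 13, Oct 14, …, Nov 3, Nov 4, Nov 5, skipping weekends) brings us to Wednesday, Nov 5, 2031, which is the last day of the standstill period.
The date termination becomes effective: Nov 5, 2031 + 14 days = Nov 19, 2031. Nov 19, 2031 is a Wednesday, so no roll-forward applies.

Nov 19, 2031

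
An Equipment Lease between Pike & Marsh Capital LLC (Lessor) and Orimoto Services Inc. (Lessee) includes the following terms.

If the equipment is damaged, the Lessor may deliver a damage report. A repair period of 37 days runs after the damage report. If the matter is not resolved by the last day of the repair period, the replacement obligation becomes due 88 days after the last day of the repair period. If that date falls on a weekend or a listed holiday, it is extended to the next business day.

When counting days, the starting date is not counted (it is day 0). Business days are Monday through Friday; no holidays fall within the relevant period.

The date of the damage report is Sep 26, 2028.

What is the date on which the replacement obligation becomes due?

The last day of the repair period: 37 calendar days after Sep 26, 2028 is Nov 2, 2028.
Adding 88 calendar days to Nov 2, 2028 gives Jan 29, 2029, which is the date on which the replacement obligation becomes due. Jan 29, 2029 is a Monday, so no roll-forward applies.

Jan 29, 2029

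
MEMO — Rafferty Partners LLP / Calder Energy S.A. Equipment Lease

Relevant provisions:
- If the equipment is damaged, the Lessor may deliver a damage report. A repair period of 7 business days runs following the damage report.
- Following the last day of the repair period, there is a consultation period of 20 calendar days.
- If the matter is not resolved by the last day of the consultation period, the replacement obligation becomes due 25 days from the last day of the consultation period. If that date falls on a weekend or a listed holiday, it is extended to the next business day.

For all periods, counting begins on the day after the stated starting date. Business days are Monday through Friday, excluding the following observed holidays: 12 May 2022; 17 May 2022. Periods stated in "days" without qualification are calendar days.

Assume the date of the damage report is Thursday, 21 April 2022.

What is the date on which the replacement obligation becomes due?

The last day of the repair period: 7 business days after Thursday, 21 April 2022, skipping weekends — Apr 22, Apr 25, Apr 26, Apr 27, Apr 28, Apr 29, May 2 — lands on Monday, 2 May 2022.
Adding 20 calendar days to 2 May 2022 gives 22 May 2022, which is the last day of the consultation period.
Adding 25 calendar days to 22 May 2022 gives 16 June 2022, which is the date on which the replacement obligation becomes due. 16 June 2022 is a Thursday and is not a listed holiday, so no roll-forward applies.

16 June 2022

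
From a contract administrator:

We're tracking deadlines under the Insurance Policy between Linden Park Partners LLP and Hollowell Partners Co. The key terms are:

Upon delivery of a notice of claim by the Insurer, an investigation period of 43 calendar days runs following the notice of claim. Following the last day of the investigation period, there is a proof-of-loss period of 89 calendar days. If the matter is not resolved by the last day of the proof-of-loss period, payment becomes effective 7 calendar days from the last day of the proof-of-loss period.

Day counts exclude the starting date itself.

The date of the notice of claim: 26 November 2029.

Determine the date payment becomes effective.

14 April 2030

The last day of the investigation period: 26 November 2029 + 43 days = 8 January 2030.
Adding 89 calendar days to 8 January 2030 gives 7 April 2030, which is the last day of the proof-of-loss period.
The date payment becomes effective: 7 calendar days after 7 April 2030 is 14 April 2030.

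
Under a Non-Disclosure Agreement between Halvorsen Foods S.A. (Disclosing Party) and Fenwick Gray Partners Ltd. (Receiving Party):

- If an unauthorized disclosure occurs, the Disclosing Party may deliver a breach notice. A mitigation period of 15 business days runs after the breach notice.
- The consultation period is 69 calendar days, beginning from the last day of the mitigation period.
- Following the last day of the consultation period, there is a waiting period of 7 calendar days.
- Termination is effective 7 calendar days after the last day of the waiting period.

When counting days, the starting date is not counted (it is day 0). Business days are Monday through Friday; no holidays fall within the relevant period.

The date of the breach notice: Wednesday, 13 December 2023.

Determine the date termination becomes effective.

26 March 2024

From Wednesday, 13 December 2023, 15 business days (Dec 14, Dec 15, Dec 18, Dec 19, …, Jan 1, Jan 2, Jan 3, skipping weekends) brings us to Wednesday, 3 January 2024, which is the last day of the mitigation period.
The last day of the consultation period: 3 January 2024 + 69 days = 12 March 2024.
The last day of the waiting period: 7 calendar days after 12 March 2024 is 19 March 2024.
The date termination becomes effective: 19 March 2024 + 7 days = 26 March 2024.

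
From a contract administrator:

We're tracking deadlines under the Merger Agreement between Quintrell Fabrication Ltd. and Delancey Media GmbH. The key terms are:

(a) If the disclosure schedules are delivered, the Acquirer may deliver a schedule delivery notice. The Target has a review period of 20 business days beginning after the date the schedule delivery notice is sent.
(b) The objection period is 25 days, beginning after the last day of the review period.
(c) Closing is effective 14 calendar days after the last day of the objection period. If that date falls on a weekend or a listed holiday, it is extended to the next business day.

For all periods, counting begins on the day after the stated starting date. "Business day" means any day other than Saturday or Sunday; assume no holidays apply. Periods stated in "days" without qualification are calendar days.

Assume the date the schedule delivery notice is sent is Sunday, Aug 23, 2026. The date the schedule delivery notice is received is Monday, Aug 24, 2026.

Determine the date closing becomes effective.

The last day of the review period: 20 business days after Sunday, Aug 23, 2026, skipping weekends — Aug 24, Aug 25, Aug 26, Aug 27, …, Sep 16, Sep 17, Sep 18 — lands on Friday, Sep 18, 2026.
The last day of the objection period: 25 calendar days after Sep 18, 2026 is Oct 13, 2026.
The date closing becomes effective: Oct 13, 2026 + 14 days = Oct 27, 2026. Oct 27, 2026 is a Tuesday, so no roll-forward applies.

Oct 27, 2026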